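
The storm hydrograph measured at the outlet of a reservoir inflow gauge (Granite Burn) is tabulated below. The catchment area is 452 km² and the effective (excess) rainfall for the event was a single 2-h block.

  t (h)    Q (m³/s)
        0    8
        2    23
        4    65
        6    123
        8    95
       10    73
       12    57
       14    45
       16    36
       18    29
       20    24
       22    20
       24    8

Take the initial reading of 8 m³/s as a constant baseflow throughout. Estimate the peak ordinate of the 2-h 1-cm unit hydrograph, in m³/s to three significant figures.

U_p ≈ 144 m³/s

Direct runoff: 0.0, 15.0, 57.0, 115.0, 87.0, 65.0, 49.0, 37.0, 28.0, 21.0, 16.0, 12.0, 0.0 m³/s; ΣQ_DR = 502.0 m³/s, peak = 115.0 m³/s.
Runoff depth d = ΣQ_DR·Δt / A = 502.0 × 7200 / (452 km²) = 7.996 mm.
The 1-cm UH is the DRH scaled by (10 mm)/d, so U_p = 115.0 × 10/7.996 = 144 m³/s.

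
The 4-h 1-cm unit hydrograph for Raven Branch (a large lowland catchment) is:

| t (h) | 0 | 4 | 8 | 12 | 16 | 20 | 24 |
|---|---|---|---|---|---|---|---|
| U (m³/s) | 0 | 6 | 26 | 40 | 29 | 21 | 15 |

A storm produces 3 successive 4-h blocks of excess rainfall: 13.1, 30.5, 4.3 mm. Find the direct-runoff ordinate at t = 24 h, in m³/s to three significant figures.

By discrete convolution, Q_j = Σ (P_i / 10 mm) · U_{j−i}.
At t = 24 h (j=6): Q = (13.1/10)·15 + (30.5/10)·21 + (4.3/10)·29 = 96.2 m³/s.

Q ≈ 96.2 m³/s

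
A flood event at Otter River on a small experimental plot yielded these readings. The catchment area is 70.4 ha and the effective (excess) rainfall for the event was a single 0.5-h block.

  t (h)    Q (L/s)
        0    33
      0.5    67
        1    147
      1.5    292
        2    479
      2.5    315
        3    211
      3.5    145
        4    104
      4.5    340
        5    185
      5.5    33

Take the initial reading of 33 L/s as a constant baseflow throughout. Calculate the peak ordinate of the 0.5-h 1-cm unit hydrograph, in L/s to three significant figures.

Direct runoff: 0.0, 34.0, 114.0, 259.0, 446.0, 282.0, 178.0, 112.0, 71.0, 307.0, 152.0, 0.0 L/s; ΣQ_DR = 1955 L/s, peak = 446.0 L/s.
Runoff depth d = ΣQ_DR·Δt / A = 1955 × 1800 / (70.4 ha) = 4.999 mm.
The 1-cm UH is the DRH scaled by (10 mm)/d, so U_p = 446.0 × 10/4.999 = 892 L/s.

U_p ≈ 892 L/s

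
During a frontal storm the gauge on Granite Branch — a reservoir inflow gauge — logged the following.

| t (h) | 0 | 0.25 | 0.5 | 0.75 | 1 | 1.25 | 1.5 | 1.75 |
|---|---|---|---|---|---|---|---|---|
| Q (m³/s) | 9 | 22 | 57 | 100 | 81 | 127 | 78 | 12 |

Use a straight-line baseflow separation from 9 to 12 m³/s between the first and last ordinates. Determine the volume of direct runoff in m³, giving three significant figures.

Direct-runoff ordinates (Q − Q_b): 0.00, 12.57, 47.14, 89.71, 70.29, 115.86, 66.43, 0.00 m³/s.
ΣQ_DR = 402.0 m³/s.
With Δt = 0.25 h = 900 s, V = ΣQ_DR · Δt = 402.0 × 900 = 3.62 × 10^5 m³.

V ≈ 3.62 × 10^5 m³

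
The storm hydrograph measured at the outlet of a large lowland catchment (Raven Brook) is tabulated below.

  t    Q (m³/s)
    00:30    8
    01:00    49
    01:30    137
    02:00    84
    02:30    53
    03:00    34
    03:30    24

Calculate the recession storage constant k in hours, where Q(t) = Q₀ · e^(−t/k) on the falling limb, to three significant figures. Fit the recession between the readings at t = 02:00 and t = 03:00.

On the falling limb, Q drops from 84 to 34 m³/s between t = 02:00 and t = 03:00 (Δt = 1 h).
k = −Δt / ln(Q₂/Q₁) = −1 / ln(34/84) = 1.11 h.

k ≈ 1.11 h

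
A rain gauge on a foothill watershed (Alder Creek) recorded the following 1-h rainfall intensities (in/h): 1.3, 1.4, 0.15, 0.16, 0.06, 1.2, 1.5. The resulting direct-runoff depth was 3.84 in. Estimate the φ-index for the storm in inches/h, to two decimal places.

φ ≈ 0.39 in/h

Only the 4 blocks with intensity above φ contribute runoff: 1.3, 1.4, 1.2, 1.5 in/h.
Σ(I−φ)·Δt = d  ⇒  (1.3+1.4+1.2+1.5 − 4φ)·1 = 3.84
φ = (5.400 − 3.84/1) / 4 = 0.39 in/h.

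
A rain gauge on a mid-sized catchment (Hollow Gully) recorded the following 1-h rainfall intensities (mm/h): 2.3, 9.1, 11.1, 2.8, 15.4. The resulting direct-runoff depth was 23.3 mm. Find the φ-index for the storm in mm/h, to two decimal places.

Only the 3 blocks with intensity above φ contribute runoff: 9.1, 11.1, 15.4 mm/h.
Σ(I−φ)·Δt = d  ⇒  (9.1+11.1+15.4 − 3φ)·1 = 23.3
φ = (35.60 − 23.3/1) / 3 = 4.10 mm/h.

φ ≈ 4.10 mm/h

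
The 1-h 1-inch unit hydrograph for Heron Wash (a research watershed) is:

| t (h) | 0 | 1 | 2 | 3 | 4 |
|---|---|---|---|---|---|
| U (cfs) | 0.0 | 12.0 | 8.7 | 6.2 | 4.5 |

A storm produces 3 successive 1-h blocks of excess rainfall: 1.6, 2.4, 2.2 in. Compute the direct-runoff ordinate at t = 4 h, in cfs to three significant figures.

Q ≈ 41.2 cfs

By discrete convolution, Q_j = Σ (P_i / 1 in) · U_{j−i}.
At t = 4 h (j=4): Q = (1.6/1)·4.5 + (2.4/1)·6.2 + (2.2/1)·8.7 = 41.2 cfs.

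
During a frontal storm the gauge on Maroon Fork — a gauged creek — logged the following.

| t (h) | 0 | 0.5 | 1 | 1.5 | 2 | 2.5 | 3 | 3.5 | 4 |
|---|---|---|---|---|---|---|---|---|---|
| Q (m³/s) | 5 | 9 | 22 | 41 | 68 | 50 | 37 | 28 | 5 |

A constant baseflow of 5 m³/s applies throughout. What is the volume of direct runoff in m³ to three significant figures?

V ≈ 3.96 × 10^5 m³

Direct-runoff ordinates (Q − Q_b): 0.0, 4.0, 17.0, 36.0, 63.0, 45.0, 32.0, 23.0, 0.0 m³/s.
ΣQ_DR = 220.0 m³/s.
With Δt = 0.5 h = 1800 s, V = ΣQ_DR · Δt = 220.0 × 1800 = 3.96 × 10^5 m³.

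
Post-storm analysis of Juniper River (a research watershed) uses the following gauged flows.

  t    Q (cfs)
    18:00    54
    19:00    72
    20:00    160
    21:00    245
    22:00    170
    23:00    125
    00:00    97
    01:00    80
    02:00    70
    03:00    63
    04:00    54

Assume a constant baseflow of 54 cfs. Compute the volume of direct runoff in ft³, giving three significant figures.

V ≈ 2.15 × 10^6 ft³

Direct-runoff ordinates (Q − Q_b): 0.0, 18.0, 106.0, 191.0, 116.0, 71.0, 43.0, 26.0, 16.0, 9.0, 0.0 cfs.
ΣQ_DR = 596.0 cfs.
With Δt = 1 h = 3600 s, V = ΣQ_DR · Δt = 596.0 × 3600 = 2.15 × 10^6 ft³.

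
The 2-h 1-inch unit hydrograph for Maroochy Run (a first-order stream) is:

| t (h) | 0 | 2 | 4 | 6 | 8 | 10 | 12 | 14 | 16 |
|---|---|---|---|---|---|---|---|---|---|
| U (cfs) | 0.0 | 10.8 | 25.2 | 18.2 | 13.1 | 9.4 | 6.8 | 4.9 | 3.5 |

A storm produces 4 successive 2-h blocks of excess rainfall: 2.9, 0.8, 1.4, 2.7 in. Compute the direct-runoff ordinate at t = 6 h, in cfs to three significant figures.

Q ≈ 88.1 cfs

By discrete convolution, Q_j = Σ (P_i / 1 in) · U_{j−i}.
At t = 6 h (j=3): Q = (2.9/1)·18.2 + (0.8/1)·25.2 + (1.4/1)·10.8 + (2.7/1)·0.0 = 88.1 cfs.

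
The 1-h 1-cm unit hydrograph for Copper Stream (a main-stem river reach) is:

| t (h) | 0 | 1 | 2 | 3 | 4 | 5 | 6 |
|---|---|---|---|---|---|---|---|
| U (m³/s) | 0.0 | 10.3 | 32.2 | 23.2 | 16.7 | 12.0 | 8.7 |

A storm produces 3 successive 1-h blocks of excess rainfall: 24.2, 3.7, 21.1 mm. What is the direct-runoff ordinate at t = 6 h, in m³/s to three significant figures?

By discrete convolution, Q_j = Σ (P_i / 10 mm) · U_{j−i}.
At t = 6 h (j=6): Q = (24.2/10)·8.7 + (3.7/10)·12.0 + (21.1/10)·16.7 = 60.7 m³/s.

Q ≈ 60.7 m³/s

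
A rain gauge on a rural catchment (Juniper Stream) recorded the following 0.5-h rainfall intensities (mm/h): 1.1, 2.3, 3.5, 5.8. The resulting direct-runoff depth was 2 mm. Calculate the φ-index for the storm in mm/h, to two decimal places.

φ ≈ 2.65 mm/h

Only the 2 blocks with intensity above φ contribute runoff: 3.5, 5.8 mm/h.
Σ(I−φ)·Δt = d  ⇒  (3.5+5.8 − 2φ)·0.5 = 2
φ = (9.300 − 2/0.5) / 2 = 2.65 mm/h.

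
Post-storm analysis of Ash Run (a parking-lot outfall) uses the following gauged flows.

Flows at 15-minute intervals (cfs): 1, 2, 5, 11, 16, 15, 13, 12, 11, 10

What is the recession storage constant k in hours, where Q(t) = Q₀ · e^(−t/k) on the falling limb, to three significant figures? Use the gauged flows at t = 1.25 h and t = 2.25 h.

On the falling limb, Q drops from 15 to 10 cfs between t = 1.25 h and t = 2.25 h (Δt = 1 h).
k = −Δt / ln(Q₂/Q₁) = −1 / ln(10/15) = 2.47 h.

k ≈ 2.47 h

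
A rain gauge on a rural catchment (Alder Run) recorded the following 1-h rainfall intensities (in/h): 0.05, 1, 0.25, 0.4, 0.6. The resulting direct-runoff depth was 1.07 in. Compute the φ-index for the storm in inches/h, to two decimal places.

Only the 3 blocks with intensity above φ contribute runoff: 1, 0.4, 0.6 in/h.
Σ(I−φ)·Δt = d  ⇒  (1+0.4+0.6 − 3φ)·1 = 1.07
φ = (2.000 − 1.07/1) / 3 = 0.31 in/h.

φ ≈ 0.31 in/h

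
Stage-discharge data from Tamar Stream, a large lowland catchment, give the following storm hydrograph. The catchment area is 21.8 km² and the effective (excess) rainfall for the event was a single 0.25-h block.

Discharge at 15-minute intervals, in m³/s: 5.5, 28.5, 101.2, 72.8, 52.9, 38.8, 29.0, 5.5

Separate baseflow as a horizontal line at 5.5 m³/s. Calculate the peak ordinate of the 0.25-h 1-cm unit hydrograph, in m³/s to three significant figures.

Direct runoff: 0.0, 23.0, 95.7, 67.3, 47.4, 33.3, 23.5, 0.0 m³/s; ΣQ_DR = 290.2 m³/s, peak = 95.7 m³/s.
Runoff depth d = ΣQ_DR·Δt / A = 290.2 × 900 / (21.8 km²) = 11.98 mm.
The 1-cm UH is the DRH scaled by (10 mm)/d, so U_p = 95.7 × 10/11.98 = 79.9 m³/s.

U_p ≈ 79.9 m³/s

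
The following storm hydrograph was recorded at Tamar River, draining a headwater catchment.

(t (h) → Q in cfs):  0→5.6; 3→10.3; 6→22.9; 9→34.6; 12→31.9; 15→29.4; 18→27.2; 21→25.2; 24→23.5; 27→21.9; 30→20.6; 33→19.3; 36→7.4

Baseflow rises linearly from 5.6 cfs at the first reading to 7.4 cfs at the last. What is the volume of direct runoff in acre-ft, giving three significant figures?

V ≈ 48.4 acre-ft

Direct-runoff ordinates (Q − Q_b): 0.00, 4.55, 17.00, 28.55, 25.70, 23.05, 20.70, 18.55, 16.70, 14.95, 13.50, 12.05, 0.00 cfs.
ΣQ_DR = 195.3 cfs.
With Δt = 3 h = 10800 s, V = ΣQ_DR · Δt = 195.3 × 10800 = 2.11 × 10^6 ft³ = 48.4 acre-ft.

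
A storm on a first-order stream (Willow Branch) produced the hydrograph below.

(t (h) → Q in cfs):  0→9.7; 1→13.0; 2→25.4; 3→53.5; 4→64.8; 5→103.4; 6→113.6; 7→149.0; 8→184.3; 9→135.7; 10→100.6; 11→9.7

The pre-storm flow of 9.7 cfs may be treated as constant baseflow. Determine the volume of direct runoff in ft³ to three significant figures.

Direct-runoff ordinates (Q − Q_b): 0.0, 3.3, 15.7, 43.8, 55.1, 93.7, 103.9, 139.3, 174.6, 126.0, 90.9, 0.0 cfs.
ΣQ_DR = 846.3 cfs.
With Δt = 1 h = 3600 s, V = ΣQ_DR · Δt = 846.3 × 3600 = 3.05 × 10^6 ft³.

V ≈ 3.05 × 10^6 ft³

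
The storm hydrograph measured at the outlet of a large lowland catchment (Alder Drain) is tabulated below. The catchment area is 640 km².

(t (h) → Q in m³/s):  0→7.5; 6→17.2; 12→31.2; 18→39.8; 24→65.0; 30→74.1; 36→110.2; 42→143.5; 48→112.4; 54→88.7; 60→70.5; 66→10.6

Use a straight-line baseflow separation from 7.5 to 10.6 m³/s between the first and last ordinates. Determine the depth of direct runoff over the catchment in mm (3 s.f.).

Direct runoff: 0.00, 9.42, 23.14, 31.45, 56.37, 65.19, 101.01, 134.03, 102.65, 78.66, 60.18, 0.00 m³/s; ΣQ_DR = 662.1 m³/s.
V = ΣQ_DR · Δt = 662.1 × 21600 s = 1.430 × 10^7 m³.
Over A = 640 km², depth = V / A = 22.3 mm.

d ≈ 22.3 mm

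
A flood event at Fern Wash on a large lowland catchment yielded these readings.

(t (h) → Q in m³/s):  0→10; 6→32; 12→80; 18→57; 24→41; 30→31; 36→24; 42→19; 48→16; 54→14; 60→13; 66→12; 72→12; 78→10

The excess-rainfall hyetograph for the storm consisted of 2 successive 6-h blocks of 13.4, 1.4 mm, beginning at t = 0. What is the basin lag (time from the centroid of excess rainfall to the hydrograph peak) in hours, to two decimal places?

Centroid of excess rainfall: t_c = Σ P_i·t̄_i / ΣP_i = 3.5676 h (block centres at 3, 9 h).
Hydrograph peak occurs at t = 12 h, so basin lag t_L = 12 − 3.5676 = 8.43 h.

t_L ≈ 8.43 h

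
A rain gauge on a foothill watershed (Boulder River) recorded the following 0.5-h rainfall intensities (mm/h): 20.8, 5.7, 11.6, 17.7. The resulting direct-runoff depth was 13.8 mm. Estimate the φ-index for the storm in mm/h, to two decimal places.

φ ≈ 7.50 mm/h

Only the 3 blocks with intensity above φ contribute runoff: 20.8, 11.6, 17.7 mm/h.
Σ(I−φ)·Δt = d  ⇒  (20.8+11.6+17.7 − 3φ)·0.5 = 13.8
φ = (50.10 − 13.8/0.5) / 3 = 7.50 mm/h.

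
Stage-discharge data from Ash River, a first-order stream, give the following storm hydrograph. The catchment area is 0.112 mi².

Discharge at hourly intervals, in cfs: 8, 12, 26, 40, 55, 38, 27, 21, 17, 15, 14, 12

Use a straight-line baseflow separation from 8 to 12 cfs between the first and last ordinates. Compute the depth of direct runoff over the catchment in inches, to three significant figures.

d ≈ 2.28 in

Direct runoff: 0.00, 3.64, 17.27, 30.91, 45.55, 28.18, 16.82, 10.45, 6.09, 3.73, 2.36, 0.00 cfs; ΣQ_DR = 165.0 cfs.
V = ΣQ_DR · Δt = 165.0 × 3600 s = 5.940 × 10^5 ft³.
Over A = 0.112 mi², depth = V / A = 2.28 in.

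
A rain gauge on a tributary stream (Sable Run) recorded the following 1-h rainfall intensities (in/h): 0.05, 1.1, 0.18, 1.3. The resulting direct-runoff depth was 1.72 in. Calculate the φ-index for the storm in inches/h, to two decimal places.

φ ≈ 0.34 in/h

Only the 2 blocks with intensity above φ contribute runoff: 1.1, 1.3 in/h.
Σ(I−φ)·Δt = d  ⇒  (1.1+1.3 − 2φ)·1 = 1.72
φ = (2.400 − 1.72/1) / 2 = 0.34 in/h.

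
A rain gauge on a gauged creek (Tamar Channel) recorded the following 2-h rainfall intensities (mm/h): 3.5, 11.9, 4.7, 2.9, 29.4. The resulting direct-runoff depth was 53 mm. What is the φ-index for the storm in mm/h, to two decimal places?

φ ≈ 7.40 mm/h

Only the 2 blocks with intensity above φ contribute runoff: 11.9, 29.4 mm/h.
Σ(I−φ)·Δt = d  ⇒  (11.9+29.4 − 2φ)·2 = 53
φ = (41.30 − 53/2) / 2 = 7.40 mm/h.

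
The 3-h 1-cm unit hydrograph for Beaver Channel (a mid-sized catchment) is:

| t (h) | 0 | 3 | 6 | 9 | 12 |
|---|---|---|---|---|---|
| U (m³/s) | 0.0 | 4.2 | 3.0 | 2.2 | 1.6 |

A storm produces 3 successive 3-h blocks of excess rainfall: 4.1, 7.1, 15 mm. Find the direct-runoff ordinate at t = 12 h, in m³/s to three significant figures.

Q ≈ 6.72 m³/s

By discrete convolution, Q_j = Σ (P_i / 10 mm) · U_{j−i}.
At t = 12 h (j=4): Q = (4.1/10)·1.6 + (7.1/10)·2.2 + (15/10)·3.0 = 6.72 m³/s.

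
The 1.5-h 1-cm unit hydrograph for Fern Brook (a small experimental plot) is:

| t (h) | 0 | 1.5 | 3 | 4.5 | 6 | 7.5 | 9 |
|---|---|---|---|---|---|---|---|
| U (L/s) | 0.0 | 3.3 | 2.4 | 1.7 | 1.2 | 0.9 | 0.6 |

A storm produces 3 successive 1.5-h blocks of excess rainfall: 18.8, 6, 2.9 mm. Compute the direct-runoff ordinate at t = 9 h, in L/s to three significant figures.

By discrete convolution, Q_j = Σ (P_i / 10 mm) · U_{j−i}.
At t = 9 h (j=6): Q = (18.8/10)·0.6 + (6/10)·0.9 + (2.9/10)·1.2 = 2.02 L/s.

Q ≈ 2.02 L/s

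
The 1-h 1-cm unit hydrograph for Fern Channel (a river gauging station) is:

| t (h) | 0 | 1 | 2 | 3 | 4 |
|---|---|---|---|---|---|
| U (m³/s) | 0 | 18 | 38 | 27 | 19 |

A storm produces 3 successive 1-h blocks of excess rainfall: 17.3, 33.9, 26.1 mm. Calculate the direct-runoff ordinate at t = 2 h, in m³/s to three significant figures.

By discrete convolution, Q_j = Σ (P_i / 10 mm) · U_{j−i}.
At t = 2 h (j=2): Q = (17.3/10)·38 + (33.9/10)·18 + (26.1/10)·0 = 127 m³/s.

Q ≈ 127 m³/s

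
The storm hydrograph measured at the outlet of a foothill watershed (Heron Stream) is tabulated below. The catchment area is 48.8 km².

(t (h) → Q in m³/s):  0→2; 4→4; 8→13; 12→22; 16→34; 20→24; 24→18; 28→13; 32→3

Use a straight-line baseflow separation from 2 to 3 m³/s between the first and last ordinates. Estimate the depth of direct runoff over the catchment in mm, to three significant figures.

Direct runoff: 0.00, 1.88, 10.75, 19.62, 31.50, 21.38, 15.25, 10.12, 0.00 m³/s; ΣQ_DR = 110.5 m³/s.
V = ΣQ_DR · Δt = 110.5 × 14400 s = 1.591 × 10^6 m³.
Over A = 48.8 km², depth = V / A = 32.6 mm.

d ≈ 32.6 mm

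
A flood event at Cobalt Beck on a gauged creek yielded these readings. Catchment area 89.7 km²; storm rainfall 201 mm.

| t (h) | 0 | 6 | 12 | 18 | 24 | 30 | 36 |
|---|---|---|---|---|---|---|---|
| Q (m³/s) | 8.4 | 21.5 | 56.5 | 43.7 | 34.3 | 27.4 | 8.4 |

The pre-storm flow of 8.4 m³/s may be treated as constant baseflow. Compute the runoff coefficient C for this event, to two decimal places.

C ≈ 0.17

ΣQ_DR = 141.4 m³/s; V = ΣQ_DR·Δt = 3.054 × 10^6 m³.
Runoff depth d = V / A = 34.05 mm.
C = d / P = 34.05 / 201 = 0.17.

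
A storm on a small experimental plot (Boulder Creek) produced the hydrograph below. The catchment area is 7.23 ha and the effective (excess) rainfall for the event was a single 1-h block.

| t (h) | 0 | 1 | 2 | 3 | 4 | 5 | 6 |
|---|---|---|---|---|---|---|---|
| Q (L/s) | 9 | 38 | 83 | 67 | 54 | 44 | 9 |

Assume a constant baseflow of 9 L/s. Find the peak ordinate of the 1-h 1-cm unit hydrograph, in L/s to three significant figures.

Direct runoff: 0.0, 29.0, 74.0, 58.0, 45.0, 35.0, 0.0 L/s; ΣQ_DR = 241.0 L/s, peak = 74.0 L/s.
Runoff depth d = ΣQ_DR·Δt / A = 241.0 × 3600 / (7.23 ha) = 12.00 mm.
The 1-cm UH is the DRH scaled by (10 mm)/d, so U_p = 74.0 × 10/12.00 = 61.7 L/s.

U_p ≈ 61.7 L/s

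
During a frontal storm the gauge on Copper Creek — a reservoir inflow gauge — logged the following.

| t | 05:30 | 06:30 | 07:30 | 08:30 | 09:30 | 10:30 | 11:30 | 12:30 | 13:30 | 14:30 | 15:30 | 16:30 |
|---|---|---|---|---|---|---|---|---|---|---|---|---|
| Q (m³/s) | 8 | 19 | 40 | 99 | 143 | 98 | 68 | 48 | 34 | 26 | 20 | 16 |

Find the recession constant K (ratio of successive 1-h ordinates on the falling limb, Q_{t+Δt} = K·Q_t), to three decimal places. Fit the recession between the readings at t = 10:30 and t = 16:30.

K ≈ 0.739

Using the recession-limb readings at t = 10:30 and t = 16:30: Q falls from 98 to 16 m³/s over 6 intervals.
K = (Q₂/Q₁)^(1/6) = (16/98)^(1/6) = 0.739.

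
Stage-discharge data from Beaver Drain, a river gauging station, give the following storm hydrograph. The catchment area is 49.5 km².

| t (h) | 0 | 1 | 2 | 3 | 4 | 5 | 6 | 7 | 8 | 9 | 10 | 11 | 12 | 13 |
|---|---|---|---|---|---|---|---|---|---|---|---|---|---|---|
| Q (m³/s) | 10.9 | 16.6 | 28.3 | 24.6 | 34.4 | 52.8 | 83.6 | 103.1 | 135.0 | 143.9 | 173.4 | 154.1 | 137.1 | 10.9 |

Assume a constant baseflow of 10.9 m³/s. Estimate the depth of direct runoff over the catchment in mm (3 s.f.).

Direct runoff: 0.0, 5.7, 17.4, 13.7, 23.5, 41.9, 72.7, 92.2, 124.1, 133.0, 162.5, 143.2, 126.2, 0.0 m³/s; ΣQ_DR = 956.1 m³/s.
V = ΣQ_DR · Δt = 956.1 × 3600 s = 3.442 × 10^6 m³.
Over A = 49.5 km², depth = V / A = 69.5 mm.

d ≈ 69.5 mm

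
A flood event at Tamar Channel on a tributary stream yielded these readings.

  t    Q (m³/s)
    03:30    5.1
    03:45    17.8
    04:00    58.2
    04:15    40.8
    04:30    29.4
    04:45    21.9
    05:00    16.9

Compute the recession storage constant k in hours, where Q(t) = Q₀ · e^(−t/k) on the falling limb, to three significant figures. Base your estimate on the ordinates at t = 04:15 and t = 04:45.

On the falling limb, Q drops from 40.8 to 21.9 m³/s between t = 04:15 and t = 04:45 (Δt = 0.5 h).
k = −Δt / ln(Q₂/Q₁) = −0.5 / ln(21.9/40.8) = 0.804 h.

k ≈ 0.804 h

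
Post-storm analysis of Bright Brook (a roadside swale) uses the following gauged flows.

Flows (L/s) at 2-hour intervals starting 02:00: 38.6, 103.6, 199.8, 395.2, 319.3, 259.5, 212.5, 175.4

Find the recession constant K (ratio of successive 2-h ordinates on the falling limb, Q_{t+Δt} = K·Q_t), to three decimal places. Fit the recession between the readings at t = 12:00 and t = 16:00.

Using the recession-limb readings at t = 12:00 and t = 16:00: Q falls from 259.5 to 175.4 L/s over 2 intervals.
K = (Q₂/Q₁)^(1/2) = (175.4/259.5)^(1/2) = 0.822.

K ≈ 0.822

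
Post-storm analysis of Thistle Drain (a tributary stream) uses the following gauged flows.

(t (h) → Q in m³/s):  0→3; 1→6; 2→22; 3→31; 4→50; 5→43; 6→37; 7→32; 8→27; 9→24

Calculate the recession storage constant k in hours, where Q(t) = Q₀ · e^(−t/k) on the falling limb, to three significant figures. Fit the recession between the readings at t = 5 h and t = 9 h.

k ≈ 6.86 h

On the falling limb, Q drops from 43 to 24 m³/s between t = 5 h and t = 9 h (Δt = 4 h).
k = −Δt / ln(Q₂/Q₁) = −4 / ln(24/43) = 6.86 h.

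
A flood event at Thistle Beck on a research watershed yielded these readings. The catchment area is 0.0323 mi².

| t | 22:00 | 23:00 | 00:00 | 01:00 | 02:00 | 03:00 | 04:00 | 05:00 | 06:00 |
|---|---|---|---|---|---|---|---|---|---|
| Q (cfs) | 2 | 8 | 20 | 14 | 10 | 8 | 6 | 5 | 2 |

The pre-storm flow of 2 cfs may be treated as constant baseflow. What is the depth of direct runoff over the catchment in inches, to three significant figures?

Direct runoff: 0.0, 6.0, 18.0, 12.0, 8.0, 6.0, 4.0, 3.0, 0.0 cfs; ΣQ_DR = 57.00 cfs.
V = ΣQ_DR · Δt = 57.00 × 3600 s = 2.052 × 10^5 ft³.
Over A = 0.0323 mi², depth = V / A = 2.73 in.

d ≈ 2.73 in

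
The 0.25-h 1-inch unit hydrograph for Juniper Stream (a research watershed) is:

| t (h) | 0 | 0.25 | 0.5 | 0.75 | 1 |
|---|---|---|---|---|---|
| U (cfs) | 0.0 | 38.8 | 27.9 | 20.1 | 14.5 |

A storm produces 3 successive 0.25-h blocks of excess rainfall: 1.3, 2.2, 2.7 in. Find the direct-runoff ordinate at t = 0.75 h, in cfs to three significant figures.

Q ≈ 192 cfs

By discrete convolution, Q_j = Σ (P_i / 1 in) · U_{j−i}.
At t = 0.75 h (j=3): Q = (1.3/1)·20.1 + (2.2/1)·27.9 + (2.7/1)·38.8 = 192 cfs.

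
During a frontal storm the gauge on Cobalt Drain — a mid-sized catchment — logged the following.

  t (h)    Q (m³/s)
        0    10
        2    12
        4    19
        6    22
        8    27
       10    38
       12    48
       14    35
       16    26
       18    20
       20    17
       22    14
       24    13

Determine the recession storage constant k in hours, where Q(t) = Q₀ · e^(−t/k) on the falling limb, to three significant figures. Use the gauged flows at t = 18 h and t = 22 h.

On the falling limb, Q drops from 20 to 14 m³/s between t = 18 h and t = 22 h (Δt = 4 h).
k = −Δt / ln(Q₂/Q₁) = −4 / ln(14/20) = 11.2 h.

k ≈ 11.2 h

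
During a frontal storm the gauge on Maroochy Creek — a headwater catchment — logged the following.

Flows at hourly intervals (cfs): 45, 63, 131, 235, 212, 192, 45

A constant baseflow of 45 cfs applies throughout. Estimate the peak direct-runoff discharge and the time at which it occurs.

Subtracting baseflow gives direct-runoff ordinates: 0.0, 18.0, 86.0, 190.0, 167.0, 147.0, 0.0 cfs.
The maximum is 190.0 cfs, occurring at the reading for t = 3 h.

Q_p = 190.0 cfs at t = 3 h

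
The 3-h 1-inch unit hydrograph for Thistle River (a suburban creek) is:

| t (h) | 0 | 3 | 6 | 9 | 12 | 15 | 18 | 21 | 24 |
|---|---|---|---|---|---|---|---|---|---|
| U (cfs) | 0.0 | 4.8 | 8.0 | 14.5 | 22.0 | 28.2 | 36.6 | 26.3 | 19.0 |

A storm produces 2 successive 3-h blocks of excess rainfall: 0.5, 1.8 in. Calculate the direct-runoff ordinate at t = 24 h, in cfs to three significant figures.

By discrete convolution, Q_j = Σ (P_i / 1 in) · U_{j−i}.
At t = 24 h (j=8): Q = (0.5/1)·19.0 + (1.8/1)·26.3 = 56.8 cfs.

Q ≈ 56.8 cfs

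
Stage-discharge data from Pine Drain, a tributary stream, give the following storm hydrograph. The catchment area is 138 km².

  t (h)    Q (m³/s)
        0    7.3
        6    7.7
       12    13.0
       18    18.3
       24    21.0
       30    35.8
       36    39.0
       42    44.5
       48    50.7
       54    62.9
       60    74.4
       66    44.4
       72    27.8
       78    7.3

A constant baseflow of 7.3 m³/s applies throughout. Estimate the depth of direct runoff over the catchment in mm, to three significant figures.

Direct runoff: 0.0, 0.4, 5.7, 11.0, 13.7, 28.5, 31.7, 37.2, 43.4, 55.6, 67.1, 37.1, 20.5, 0.0 m³/s; ΣQ_DR = 351.9 m³/s.
V = ΣQ_DR · Δt = 351.9 × 21600 s = 7.601 × 10^6 m³.
Over A = 138 km², depth = V / A = 55.1 mm.

d ≈ 55.1 mm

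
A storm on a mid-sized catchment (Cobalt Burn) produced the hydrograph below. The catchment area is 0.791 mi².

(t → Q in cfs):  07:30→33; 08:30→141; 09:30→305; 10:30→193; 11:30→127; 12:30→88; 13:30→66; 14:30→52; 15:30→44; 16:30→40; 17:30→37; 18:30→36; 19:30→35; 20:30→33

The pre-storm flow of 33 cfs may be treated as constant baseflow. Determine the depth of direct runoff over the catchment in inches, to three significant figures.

Direct runoff: 0.0, 108.0, 272.0, 160.0, 94.0, 55.0, 33.0, 19.0, 11.0, 7.0, 4.0, 3.0, 2.0, 0.0 cfs; ΣQ_DR = 768.0 cfs.
V = ΣQ_DR · Δt = 768.0 × 3600 s = 2.765 × 10^6 ft³.
Over A = 0.791 mi², depth = V / A = 1.50 in.

d ≈ 1.50 in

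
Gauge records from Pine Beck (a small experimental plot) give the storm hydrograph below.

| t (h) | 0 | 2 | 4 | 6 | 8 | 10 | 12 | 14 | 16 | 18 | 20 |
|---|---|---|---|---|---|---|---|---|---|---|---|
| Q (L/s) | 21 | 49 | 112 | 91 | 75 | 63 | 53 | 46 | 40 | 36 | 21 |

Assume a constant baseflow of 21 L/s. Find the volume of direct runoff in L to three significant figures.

V ≈ 2.71 × 10^6 L

Direct-runoff ordinates (Q − Q_b): 0.0, 28.0, 91.0, 70.0, 54.0, 42.0, 32.0, 25.0, 19.0, 15.0, 0.0 L/s.
ΣQ_DR = 376.0 L/s.
With Δt = 2 h = 7200 s, V = ΣQ_DR · Δt = 376.0 × 7200 = 2.71 × 10^6 L.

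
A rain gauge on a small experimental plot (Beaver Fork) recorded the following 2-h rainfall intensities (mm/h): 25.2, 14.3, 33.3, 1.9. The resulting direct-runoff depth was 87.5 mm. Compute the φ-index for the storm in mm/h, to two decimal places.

φ ≈ 9.68 mm/h

Only the 3 blocks with intensity above φ contribute runoff: 25.2, 14.3, 33.3 mm/h.
Σ(I−φ)·Δt = d  ⇒  (25.2+14.3+33.3 − 3φ)·2 = 87.5
φ = (72.80 − 87.5/2) / 3 = 9.68 mm/h.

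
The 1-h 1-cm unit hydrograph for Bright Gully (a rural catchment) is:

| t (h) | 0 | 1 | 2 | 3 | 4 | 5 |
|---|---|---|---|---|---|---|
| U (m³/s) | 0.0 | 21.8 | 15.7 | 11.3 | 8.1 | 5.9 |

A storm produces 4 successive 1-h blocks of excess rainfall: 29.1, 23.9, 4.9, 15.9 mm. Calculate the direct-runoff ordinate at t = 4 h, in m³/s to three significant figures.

Q ≈ 92.9 m³/s

By discrete convolution, Q_j = Σ (P_i / 10 mm) · U_{j−i}.
At t = 4 h (j=4): Q = (29.1/10)·8.1 + (23.9/10)·11.3 + (4.9/10)·15.7 + (15.9/10)·21.8 = 92.9 m³/s.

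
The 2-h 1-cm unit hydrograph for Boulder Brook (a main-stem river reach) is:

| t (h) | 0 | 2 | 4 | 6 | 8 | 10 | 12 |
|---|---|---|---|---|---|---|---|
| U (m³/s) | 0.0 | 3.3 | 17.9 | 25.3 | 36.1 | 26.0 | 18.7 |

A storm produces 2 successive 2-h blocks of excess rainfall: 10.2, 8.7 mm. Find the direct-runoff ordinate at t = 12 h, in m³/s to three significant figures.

By discrete convolution, Q_j = Σ (P_i / 10 mm) · U_{j−i}.
At t = 12 h (j=6): Q = (10.2/10)·18.7 + (8.7/10)·26.0 = 41.7 m³/s.

Q ≈ 41.7 m³/s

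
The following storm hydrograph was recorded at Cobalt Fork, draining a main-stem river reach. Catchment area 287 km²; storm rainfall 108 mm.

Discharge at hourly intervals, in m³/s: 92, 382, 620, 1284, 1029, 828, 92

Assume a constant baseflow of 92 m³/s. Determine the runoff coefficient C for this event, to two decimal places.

ΣQ_DR = 3683 m³/s; V = ΣQ_DR·Δt = 1.326 × 10^7 m³.
Runoff depth d = V / A = 46.20 mm.
C = d / P = 46.20 / 108 = 0.43.

C ≈ 0.43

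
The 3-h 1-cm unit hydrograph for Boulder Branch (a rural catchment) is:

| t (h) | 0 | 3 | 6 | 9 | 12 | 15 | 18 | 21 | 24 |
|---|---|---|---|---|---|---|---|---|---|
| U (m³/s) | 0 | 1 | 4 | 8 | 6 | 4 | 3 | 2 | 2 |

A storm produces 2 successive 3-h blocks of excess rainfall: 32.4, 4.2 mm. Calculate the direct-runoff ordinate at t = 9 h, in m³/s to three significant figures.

Q ≈ 27.6 m³/s

By discrete convolution, Q_j = Σ (P_i / 10 mm) · U_{j−i}.
At t = 9 h (j=3): Q = (32.4/10)·8 + (4.2/10)·4 = 27.6 m³/s.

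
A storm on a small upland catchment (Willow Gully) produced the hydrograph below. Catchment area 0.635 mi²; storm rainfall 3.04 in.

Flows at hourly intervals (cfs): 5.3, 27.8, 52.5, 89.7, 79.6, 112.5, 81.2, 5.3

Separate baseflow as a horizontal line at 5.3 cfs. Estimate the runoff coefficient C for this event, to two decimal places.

ΣQ_DR = 411.5 cfs; V = ΣQ_DR·Δt = 1.481 × 10^6 ft³.
Runoff depth d = V / A = 1.004 in.
C = d / P = 1.004 / 3.04 = 0.33.

C ≈ 0.33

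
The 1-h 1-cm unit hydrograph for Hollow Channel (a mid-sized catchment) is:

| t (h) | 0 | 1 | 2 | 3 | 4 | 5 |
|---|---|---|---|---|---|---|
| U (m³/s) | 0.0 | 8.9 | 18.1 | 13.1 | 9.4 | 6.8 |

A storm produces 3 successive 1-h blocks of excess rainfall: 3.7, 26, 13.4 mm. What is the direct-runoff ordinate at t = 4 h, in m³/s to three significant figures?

By discrete convolution, Q_j = Σ (P_i / 10 mm) · U_{j−i}.
At t = 4 h (j=4): Q = (3.7/10)·9.4 + (26/10)·13.1 + (13.4/10)·18.1 = 61.8 m³/s.

Q ≈ 61.8 m³/s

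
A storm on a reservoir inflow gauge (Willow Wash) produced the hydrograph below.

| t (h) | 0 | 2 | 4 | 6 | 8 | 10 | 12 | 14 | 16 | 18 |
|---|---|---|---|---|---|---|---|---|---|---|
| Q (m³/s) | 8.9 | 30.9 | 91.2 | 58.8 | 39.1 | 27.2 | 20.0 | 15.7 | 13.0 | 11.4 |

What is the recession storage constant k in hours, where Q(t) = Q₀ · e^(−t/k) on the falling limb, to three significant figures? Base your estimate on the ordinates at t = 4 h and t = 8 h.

On the falling limb, Q drops from 91.2 to 39.1 m³/s between t = 4 h and t = 8 h (Δt = 4 h).
k = −Δt / ln(Q₂/Q₁) = −4 / ln(39.1/91.2) = 4.72 h.

k ≈ 4.72 h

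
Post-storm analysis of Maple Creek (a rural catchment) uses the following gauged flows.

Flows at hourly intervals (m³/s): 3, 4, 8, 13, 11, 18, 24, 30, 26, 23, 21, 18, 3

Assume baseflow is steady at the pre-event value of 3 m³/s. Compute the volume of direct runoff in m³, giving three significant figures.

Direct-runoff ordinates (Q − Q_b): 0.0, 1.0, 5.0, 10.0, 8.0, 15.0, 21.0, 27.0, 23.0, 20.0, 18.0, 15.0, 0.0 m³/s.
ΣQ_DR = 163.0 m³/s.
With Δt = 1 h = 3600 s, V = ΣQ_DR · Δt = 163.0 × 3600 = 5.87 × 10^5 m³.

V ≈ 5.87 × 10^5 m³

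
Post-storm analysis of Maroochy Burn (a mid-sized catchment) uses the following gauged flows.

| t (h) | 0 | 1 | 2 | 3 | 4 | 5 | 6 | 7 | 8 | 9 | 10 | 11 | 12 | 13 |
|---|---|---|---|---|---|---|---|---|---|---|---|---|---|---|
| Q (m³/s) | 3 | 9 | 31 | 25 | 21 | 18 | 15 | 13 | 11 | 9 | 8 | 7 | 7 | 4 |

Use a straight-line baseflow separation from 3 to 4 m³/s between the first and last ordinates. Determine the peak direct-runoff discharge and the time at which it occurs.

Subtracting baseflow gives direct-runoff ordinates: 0.00, 5.92, 27.85, 21.77, 17.69, 14.62, 11.54, 9.46, 7.38, 5.31, 4.23, 3.15, 3.08, 0.00 m³/s.
The maximum is 27.85 m³/s, occurring at the reading for t = 2 h.

Q_p = 27.85 m³/s at t = 2 h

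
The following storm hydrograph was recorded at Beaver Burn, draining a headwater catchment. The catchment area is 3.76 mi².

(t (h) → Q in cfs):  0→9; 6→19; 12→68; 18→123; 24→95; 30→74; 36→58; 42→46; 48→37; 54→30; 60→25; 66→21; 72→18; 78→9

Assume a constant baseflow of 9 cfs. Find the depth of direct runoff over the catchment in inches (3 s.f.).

Direct runoff: 0.0, 10.0, 59.0, 114.0, 86.0, 65.0, 49.0, 37.0, 28.0, 21.0, 16.0, 12.0, 9.0, 0.0 cfs; ΣQ_DR = 506.0 cfs.
V = ΣQ_DR · Δt = 506.0 × 21600 s = 1.093 × 10^7 ft³.
Over A = 3.76 mi², depth = V / A = 1.25 in.

d ≈ 1.25 in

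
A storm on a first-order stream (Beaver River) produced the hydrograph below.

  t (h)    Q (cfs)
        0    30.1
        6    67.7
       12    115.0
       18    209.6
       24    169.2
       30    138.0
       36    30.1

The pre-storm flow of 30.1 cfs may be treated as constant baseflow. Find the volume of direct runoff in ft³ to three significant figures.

V ≈ 1.19 × 10^7 ft³

Direct-runoff ordinates (Q − Q_b): 0.0, 37.6, 84.9, 179.5, 139.1, 107.9, 0.0 cfs.
ΣQ_DR = 549.0 cfs.
With Δt = 6 h = 21600 s, V = ΣQ_DR · Δt = 549.0 × 21600 = 1.19 × 10^7 ft³.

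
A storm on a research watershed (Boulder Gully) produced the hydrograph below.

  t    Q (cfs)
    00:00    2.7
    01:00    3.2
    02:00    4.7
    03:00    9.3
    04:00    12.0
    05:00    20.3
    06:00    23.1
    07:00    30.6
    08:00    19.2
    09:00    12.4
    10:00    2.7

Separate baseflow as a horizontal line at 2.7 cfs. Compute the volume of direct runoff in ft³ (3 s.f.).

V ≈ 3.98 × 10^5 ft³

Direct-runoff ordinates (Q − Q_b): 0.0, 0.5, 2.0, 6.6, 9.3, 17.6, 20.4, 27.9, 16.5, 9.7, 0.0 cfs.
ΣQ_DR = 110.5 cfs.
With Δt = 1 h = 3600 s, V = ΣQ_DR · Δt = 110.5 × 3600 = 3.98 × 10^5 ft³.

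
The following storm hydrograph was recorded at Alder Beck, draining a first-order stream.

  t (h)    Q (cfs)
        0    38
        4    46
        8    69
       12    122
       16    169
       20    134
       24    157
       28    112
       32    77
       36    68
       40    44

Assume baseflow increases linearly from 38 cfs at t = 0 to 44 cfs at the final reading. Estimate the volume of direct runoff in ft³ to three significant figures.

V ≈ 8.42 × 10^6 ft³

Direct-runoff ordinates (Q − Q_b): 0.00, 7.40, 29.80, 82.20, 128.60, 93.00, 115.40, 69.80, 34.20, 24.60, 0.00 cfs.
ΣQ_DR = 585.0 cfs.
With Δt = 4 h = 14400 s, V = ΣQ_DR · Δt = 585.0 × 14400 = 8.42 × 10^6 ft³.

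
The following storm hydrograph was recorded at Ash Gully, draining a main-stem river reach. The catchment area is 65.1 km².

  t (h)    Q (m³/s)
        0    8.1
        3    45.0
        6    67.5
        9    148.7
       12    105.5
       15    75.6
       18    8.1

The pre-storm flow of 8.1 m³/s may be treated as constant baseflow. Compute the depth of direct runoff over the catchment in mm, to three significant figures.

d ≈ 66.7 mm

Direct runoff: 0.0, 36.9, 59.4, 140.6, 97.4, 67.5, 0.0 m³/s; ΣQ_DR = 401.8 m³/s.
V = ΣQ_DR · Δt = 401.8 × 10800 s = 4.339 × 10^6 m³.
Over A = 65.1 km², depth = V / A = 66.7 mm.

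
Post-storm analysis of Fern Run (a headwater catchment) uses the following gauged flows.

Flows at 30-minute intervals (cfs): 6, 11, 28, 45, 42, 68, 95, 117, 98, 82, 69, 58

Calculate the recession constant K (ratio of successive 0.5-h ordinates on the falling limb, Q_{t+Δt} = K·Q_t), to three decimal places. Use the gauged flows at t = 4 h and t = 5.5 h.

Using the recession-limb readings at t = 4 h and t = 5.5 h: Q falls from 98 to 58 cfs over 3 intervals.
K = (Q₂/Q₁)^(1/3) = (58/98)^(1/3) = 0.840.

K ≈ 0.840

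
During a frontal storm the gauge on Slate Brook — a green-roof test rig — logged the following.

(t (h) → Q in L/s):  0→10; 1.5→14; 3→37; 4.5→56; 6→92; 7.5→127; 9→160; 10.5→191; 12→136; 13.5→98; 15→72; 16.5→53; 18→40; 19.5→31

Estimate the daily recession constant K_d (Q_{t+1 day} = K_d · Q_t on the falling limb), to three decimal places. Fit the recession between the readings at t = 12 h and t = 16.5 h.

Between t = 12 h and t = 16.5 h the flow falls from 136 to 53 L/s over 3×1.5 h = 4.5 h.
Per-interval ratio K = (53/136)^(1/3) = 0.7304; K_d = K^(24/1.5) = 0.007.

K_d ≈ 0.007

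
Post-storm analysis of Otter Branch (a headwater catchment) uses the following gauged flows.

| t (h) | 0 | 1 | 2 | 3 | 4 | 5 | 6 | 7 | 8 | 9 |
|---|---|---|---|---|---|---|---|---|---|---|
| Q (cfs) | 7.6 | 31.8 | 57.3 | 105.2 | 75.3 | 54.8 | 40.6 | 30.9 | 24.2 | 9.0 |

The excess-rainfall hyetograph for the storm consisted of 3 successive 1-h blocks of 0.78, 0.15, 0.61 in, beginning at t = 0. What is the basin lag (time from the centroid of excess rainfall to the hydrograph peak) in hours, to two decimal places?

t_L ≈ 1.61 h

Centroid of excess rainfall: t_c = Σ P_i·t̄_i / ΣP_i = 1.3896 h (block centres at 0.5, 1.5, 2.5 h).
Hydrograph peak occurs at t = 3 h, so basin lag t_L = 3 − 1.3896 = 1.61 h.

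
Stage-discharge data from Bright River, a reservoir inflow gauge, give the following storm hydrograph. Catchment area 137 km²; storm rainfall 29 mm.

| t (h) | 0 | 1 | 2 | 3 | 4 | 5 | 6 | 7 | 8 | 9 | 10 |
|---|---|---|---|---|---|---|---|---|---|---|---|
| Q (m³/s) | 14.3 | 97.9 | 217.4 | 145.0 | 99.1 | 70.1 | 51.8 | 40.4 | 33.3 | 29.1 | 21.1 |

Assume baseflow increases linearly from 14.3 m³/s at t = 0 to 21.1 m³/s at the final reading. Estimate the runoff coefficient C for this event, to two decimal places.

C ≈ 0.57

ΣQ_DR = 624.8 m³/s; V = ΣQ_DR·Δt = 2.249 × 10^6 m³.
Runoff depth d = V / A = 16.42 mm.
C = d / P = 16.42 / 29 = 0.57.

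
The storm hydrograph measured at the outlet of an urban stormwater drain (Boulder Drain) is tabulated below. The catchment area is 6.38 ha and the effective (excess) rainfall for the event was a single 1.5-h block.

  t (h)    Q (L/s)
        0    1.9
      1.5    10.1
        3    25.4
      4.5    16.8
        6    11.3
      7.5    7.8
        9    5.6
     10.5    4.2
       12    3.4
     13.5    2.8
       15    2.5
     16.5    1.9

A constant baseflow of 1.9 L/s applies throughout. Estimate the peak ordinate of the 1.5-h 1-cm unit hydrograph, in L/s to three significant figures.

Direct runoff: 0.0, 8.2, 23.5, 14.9, 9.4, 5.9, 3.7, 2.3, 1.5, 0.9, 0.6, 0.0 L/s; ΣQ_DR = 70.90 L/s, peak = 23.5 L/s.
Runoff depth d = ΣQ_DR·Δt / A = 70.90 × 5400 / (6.38 ha) = 6.001 mm.
The 1-cm UH is the DRH scaled by (10 mm)/d, so U_p = 23.5 × 10/6.001 = 39.2 L/s.

U_p ≈ 39.2 L/s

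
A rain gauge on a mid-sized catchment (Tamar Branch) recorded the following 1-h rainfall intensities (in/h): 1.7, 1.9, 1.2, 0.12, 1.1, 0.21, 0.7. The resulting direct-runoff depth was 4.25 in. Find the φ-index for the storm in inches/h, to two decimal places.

φ ≈ 0.47 in/h

Only the 5 blocks with intensity above φ contribute runoff: 1.7, 1.9, 1.2, 1.1, 0.7 in/h.
Σ(I−φ)·Δt = d  ⇒  (1.7+1.9+1.2+1.1+0.7 − 5φ)·1 = 4.25
φ = (6.600 − 4.25/1) / 5 = 0.47 in/h.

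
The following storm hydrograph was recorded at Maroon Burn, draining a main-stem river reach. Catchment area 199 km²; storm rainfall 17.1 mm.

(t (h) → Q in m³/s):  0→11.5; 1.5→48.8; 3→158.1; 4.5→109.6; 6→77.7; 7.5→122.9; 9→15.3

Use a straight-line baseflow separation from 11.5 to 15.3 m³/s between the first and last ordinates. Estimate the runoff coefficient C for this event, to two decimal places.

ΣQ_DR = 450.1 m³/s; V = ΣQ_DR·Δt = 2.431 × 10^6 m³.
Runoff depth d = V / A = 12.21 mm.
C = d / P = 12.21 / 17.1 = 0.71.

C ≈ 0.71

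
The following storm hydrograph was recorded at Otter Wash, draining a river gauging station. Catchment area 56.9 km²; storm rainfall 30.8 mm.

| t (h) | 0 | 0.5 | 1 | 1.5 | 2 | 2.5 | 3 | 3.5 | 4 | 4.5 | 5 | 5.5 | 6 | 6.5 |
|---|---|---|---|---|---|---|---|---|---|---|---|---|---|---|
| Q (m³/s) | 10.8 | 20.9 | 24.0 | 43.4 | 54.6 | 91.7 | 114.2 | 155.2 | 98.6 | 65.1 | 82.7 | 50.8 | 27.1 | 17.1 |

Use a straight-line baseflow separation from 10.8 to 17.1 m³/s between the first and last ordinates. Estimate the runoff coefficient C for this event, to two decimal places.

ΣQ_DR = 660.9 m³/s; V = ΣQ_DR·Δt = 1.190 × 10^6 m³.
Runoff depth d = V / A = 20.91 mm.
C = d / P = 20.91 / 30.8 = 0.68.

C ≈ 0.68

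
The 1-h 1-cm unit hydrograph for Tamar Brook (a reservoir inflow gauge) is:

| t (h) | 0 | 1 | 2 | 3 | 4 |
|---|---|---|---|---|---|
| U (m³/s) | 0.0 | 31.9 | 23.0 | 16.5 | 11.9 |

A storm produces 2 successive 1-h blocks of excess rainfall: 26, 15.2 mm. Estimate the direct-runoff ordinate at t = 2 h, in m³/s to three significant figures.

Q ≈ 108 m³/s

By discrete convolution, Q_j = Σ (P_i / 10 mm) · U_{j−i}.
At t = 2 h (j=2): Q = (26/10)·23.0 + (15.2/10)·31.9 = 108 m³/s.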